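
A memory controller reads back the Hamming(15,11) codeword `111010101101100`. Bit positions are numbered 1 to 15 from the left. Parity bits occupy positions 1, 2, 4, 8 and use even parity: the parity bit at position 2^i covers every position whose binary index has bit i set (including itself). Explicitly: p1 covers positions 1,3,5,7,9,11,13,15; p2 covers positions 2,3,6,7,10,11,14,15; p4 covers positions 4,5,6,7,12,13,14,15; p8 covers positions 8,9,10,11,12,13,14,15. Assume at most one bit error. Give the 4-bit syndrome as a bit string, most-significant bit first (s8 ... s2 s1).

0000

s1: b1⊕b3⊕b5⊕b7⊕b9⊕b11⊕b13⊕b15 = 1⊕1⊕1⊕1⊕1⊕0⊕1⊕0 = 0
s2: b2⊕b3⊕b6⊕b7⊕b10⊕b11⊕b14⊕b15 = 1⊕1⊕0⊕1⊕1⊕0⊕0⊕0 = 0
s4: b4⊕b5⊕b6⊕b7⊕b12⊕b13⊕b14⊕b15 = 0⊕1⊕0⊕1⊕1⊕1⊕0⊕0 = 0
s8: b8⊕b9⊕b10⊕b11⊕b12⊕b13⊕b14⊕b15 = 0⊕1⊕1⊕0⊕1⊕1⊕0⊕0 = 0
Syndrome (s8...s1) = 0000 → position 0 (no error).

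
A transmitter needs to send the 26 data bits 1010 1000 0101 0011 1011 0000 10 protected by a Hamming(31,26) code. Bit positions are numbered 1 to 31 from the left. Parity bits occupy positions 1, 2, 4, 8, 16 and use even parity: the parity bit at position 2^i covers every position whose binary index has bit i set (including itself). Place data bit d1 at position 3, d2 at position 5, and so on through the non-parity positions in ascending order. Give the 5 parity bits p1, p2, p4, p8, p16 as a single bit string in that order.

Place data bits at non-power-of-two positions: b3=1, b5=0, b6=1, b7=0, b9=1, b10=0, b11=0, b12=0, b13=0, b14=1, b15=0, b17=1, b18=0, b19=0, b20=1, b21=1, b22=1, b23=0, b24=1, b25=1, b26=0, b27=0, b28=0, b29=0, b30=1, b31=0.
p1 = XOR of data positions {3,5,7,9,11,13,15,17,19,21,23,25,27,29,31} = 1⊕0⊕0⊕1⊕0⊕0⊕0⊕1⊕0⊕1⊕0⊕1⊕0⊕0⊕0 = 1
p2 = XOR of data positions {3,6,7,10,11,14,15,18,19,22,23,26,27,30,31} = 1⊕1⊕0⊕0⊕0⊕1⊕0⊕0⊕0⊕1⊕0⊕0⊕0⊕1⊕0 = 1
p4 = XOR of data positions {5,6,7,12,13,14,15,20,21,22,23,28,29,30,31} = 0⊕1⊕0⊕0⊕0⊕1⊕0⊕1⊕1⊕1⊕0⊕0⊕0⊕1⊕0 = 0
p8 = XOR of data positions {9,10,11,12,13,14,15,24,25,26,27,28,29,30,31} = 1⊕0⊕0⊕0⊕0⊕1⊕0⊕1⊕1⊕0⊕0⊕0⊕0⊕1⊕0 = 1
p16 = XOR of data positions {17,18,19,20,21,22,23,24,25,26,27,28,29,30,31} = 1⊕0⊕0⊕1⊕1⊕1⊕0⊕1⊕1⊕0⊕0⊕0⊕0⊕1⊕0 = 1
Parity bits p1,p2,p4,p8,p16 = 11011

11011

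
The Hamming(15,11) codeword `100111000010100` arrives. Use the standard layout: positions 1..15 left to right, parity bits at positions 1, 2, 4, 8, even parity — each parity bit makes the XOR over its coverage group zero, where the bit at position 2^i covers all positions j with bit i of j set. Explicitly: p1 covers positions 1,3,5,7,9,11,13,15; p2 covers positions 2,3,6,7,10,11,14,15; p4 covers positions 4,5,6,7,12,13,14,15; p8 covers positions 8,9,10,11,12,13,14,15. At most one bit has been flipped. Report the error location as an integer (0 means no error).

s1: b1⊕b3⊕b5⊕b7⊕b9⊕b11⊕b13⊕b15 = 1⊕0⊕1⊕0⊕0⊕1⊕1⊕0 = 0
s2: b2⊕b3⊕b6⊕b7⊕b10⊕b11⊕b14⊕b15 = 0⊕0⊕1⊕0⊕0⊕1⊕0⊕0 = 0
s4: b4⊕b5⊕b6⊕b7⊕b12⊕b13⊕b14⊕b15 = 1⊕1⊕1⊕0⊕0⊕1⊕0⊕0 = 0
s8: b8⊕b9⊕b10⊕b11⊕b12⊕b13⊕b14⊕b15 = 0⊕0⊕0⊕1⊕0⊕1⊕0⊕0 = 0
Syndrome (s8...s1) = 0000 → position 0 (no error).

0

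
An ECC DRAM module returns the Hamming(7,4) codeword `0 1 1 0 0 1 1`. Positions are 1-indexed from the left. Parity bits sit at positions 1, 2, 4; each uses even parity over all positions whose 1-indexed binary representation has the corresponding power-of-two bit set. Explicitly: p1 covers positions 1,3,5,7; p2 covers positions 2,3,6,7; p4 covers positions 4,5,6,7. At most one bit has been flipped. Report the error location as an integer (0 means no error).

0

s1: b1⊕b3⊕b5⊕b7 = 0⊕1⊕0⊕1 = 0
s2: b2⊕b3⊕b6⊕b7 = 1⊕1⊕1⊕1 = 0
s4: b4⊕b5⊕b6⊕b7 = 0⊕0⊕1⊕1 = 0
Syndrome (s4...s1) = 000 → position 0 (no error).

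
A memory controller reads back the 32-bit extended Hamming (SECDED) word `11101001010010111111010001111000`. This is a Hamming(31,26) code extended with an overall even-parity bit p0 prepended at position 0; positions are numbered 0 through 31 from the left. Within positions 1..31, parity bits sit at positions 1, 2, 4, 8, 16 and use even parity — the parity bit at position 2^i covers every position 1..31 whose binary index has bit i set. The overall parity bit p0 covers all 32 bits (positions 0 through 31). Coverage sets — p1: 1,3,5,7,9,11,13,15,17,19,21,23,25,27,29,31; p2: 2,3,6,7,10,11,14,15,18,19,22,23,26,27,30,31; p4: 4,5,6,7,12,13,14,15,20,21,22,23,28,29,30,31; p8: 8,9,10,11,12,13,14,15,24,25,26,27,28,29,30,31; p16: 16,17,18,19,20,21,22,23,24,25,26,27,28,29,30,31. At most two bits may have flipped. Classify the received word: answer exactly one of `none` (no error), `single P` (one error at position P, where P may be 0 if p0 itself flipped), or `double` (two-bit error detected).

s1: b1⊕b3⊕b5⊕b7⊕b9⊕b11⊕b13⊕b15⊕b17⊕b19⊕b21⊕b23⊕b25⊕b27⊕b29⊕b31 = 1⊕0⊕0⊕1⊕1⊕0⊕0⊕1⊕1⊕1⊕1⊕0⊕1⊕1⊕0⊕0 = 1
s2: b2⊕b3⊕b6⊕b7⊕b10⊕b11⊕b14⊕b15⊕b18⊕b19⊕b22⊕b23⊕b26⊕b27⊕b30⊕b31 = 1⊕0⊕0⊕1⊕0⊕0⊕1⊕1⊕1⊕1⊕0⊕0⊕1⊕1⊕0⊕0 = 0
s4: b4⊕b5⊕b6⊕b7⊕b12⊕b13⊕b14⊕b15⊕b20⊕b21⊕b22⊕b23⊕b28⊕b29⊕b30⊕b31 = 1⊕0⊕0⊕1⊕1⊕0⊕1⊕1⊕0⊕1⊕0⊕0⊕1⊕0⊕0⊕0 = 1
s8: b8⊕b9⊕b10⊕b11⊕b12⊕b13⊕b14⊕b15⊕b24⊕b25⊕b26⊕b27⊕b28⊕b29⊕b30⊕b31 = 0⊕1⊕0⊕0⊕1⊕0⊕1⊕1⊕0⊕1⊕1⊕1⊕1⊕0⊕0⊕0 = 0
s16: b16⊕b17⊕b18⊕b19⊕b20⊕b21⊕b22⊕b23⊕b24⊕b25⊕b26⊕b27⊕b28⊕b29⊕b30⊕b31 = 1⊕1⊕1⊕1⊕0⊕1⊕0⊕0⊕0⊕1⊕1⊕1⊕1⊕0⊕0⊕0 = 1
Syndrome (s16...s1) = 10101 → position 21.
Overall parity (XOR of all 32 bits, including p0): 1⊕1⊕1⊕0⊕1⊕0⊕0⊕1⊕0⊕1⊕0⊕0⊕1⊕0⊕1⊕1⊕1⊕1⊕1⊕1⊕0⊕1⊕0⊕0⊕0⊕1⊕1⊕1⊕1⊕0⊕0⊕0 = 0
Overall=0, syndrome position=21 → double-bit error detected (uncorrectable).

double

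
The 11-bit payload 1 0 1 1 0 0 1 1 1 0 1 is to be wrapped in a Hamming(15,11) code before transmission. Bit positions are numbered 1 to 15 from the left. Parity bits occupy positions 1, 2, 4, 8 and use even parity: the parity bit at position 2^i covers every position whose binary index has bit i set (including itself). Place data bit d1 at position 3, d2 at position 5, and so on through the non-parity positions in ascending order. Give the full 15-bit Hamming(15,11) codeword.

Place data bits at non-power-of-two positions: b3=1, b5=0, b6=1, b7=1, b9=0, b10=0, b11=1, b12=1, b13=1, b14=0, b15=1.
p1 = XOR of data positions {3,5,7,9,11,13,15} = 1⊕0⊕1⊕0⊕1⊕1⊕1 = 1
p2 = XOR of data positions {3,6,7,10,11,14,15} = 1⊕1⊕1⊕0⊕1⊕0⊕1 = 1
p4 = XOR of data positions {5,6,7,12,13,14,15} = 0⊕1⊕1⊕1⊕1⊕0⊕1 = 1
p8 = XOR of data positions {9,10,11,12,13,14,15} = 0⊕0⊕1⊕1⊕1⊕0⊕1 = 0
Codeword b1..b15 = 111101100011101

111101100011101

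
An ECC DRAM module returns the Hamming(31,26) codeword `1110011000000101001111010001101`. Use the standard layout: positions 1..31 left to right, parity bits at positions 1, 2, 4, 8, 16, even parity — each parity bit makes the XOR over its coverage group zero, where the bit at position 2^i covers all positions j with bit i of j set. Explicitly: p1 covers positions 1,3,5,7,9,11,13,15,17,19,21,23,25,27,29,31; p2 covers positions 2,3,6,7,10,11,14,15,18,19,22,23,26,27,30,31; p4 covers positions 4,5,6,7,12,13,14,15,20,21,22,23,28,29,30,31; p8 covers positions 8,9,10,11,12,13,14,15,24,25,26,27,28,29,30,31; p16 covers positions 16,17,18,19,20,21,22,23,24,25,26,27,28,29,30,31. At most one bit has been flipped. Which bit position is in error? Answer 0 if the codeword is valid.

29

s1: b1⊕b3⊕b5⊕b7⊕b9⊕b11⊕b13⊕b15⊕b17⊕b19⊕b21⊕b23⊕b25⊕b27⊕b29⊕b31 = 1⊕1⊕0⊕1⊕0⊕0⊕0⊕0⊕0⊕1⊕1⊕0⊕0⊕0⊕1⊕1 = 1
s2: b2⊕b3⊕b6⊕b7⊕b10⊕b11⊕b14⊕b15⊕b18⊕b19⊕b22⊕b23⊕b26⊕b27⊕b30⊕b31 = 1⊕1⊕1⊕1⊕0⊕0⊕1⊕0⊕0⊕1⊕1⊕0⊕0⊕0⊕0⊕1 = 0
s4: b4⊕b5⊕b6⊕b7⊕b12⊕b13⊕b14⊕b15⊕b20⊕b21⊕b22⊕b23⊕b28⊕b29⊕b30⊕b31 = 0⊕0⊕1⊕1⊕0⊕0⊕1⊕0⊕1⊕1⊕1⊕0⊕1⊕1⊕0⊕1 = 1
s8: b8⊕b9⊕b10⊕b11⊕b12⊕b13⊕b14⊕b15⊕b24⊕b25⊕b26⊕b27⊕b28⊕b29⊕b30⊕b31 = 0⊕0⊕0⊕0⊕0⊕0⊕1⊕0⊕1⊕0⊕0⊕0⊕1⊕1⊕0⊕1 = 1
s16: b16⊕b17⊕b18⊕b19⊕b20⊕b21⊕b22⊕b23⊕b24⊕b25⊕b26⊕b27⊕b28⊕b29⊕b30⊕b31 = 1⊕0⊕0⊕1⊕1⊕1⊕1⊕0⊕1⊕0⊕0⊕0⊕1⊕1⊕0⊕1 = 1
Syndrome (s16...s1) = 11101 → position 29.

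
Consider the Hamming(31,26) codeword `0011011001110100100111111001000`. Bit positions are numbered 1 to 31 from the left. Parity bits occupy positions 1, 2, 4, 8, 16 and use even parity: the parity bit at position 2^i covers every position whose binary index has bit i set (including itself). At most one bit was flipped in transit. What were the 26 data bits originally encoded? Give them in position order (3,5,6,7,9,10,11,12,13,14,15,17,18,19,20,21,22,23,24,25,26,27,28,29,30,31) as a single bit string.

10111111010100111111001000

s1: b1⊕b3⊕b5⊕b7⊕b9⊕b11⊕b13⊕b15⊕b17⊕b19⊕b21⊕b23⊕b25⊕b27⊕b29⊕b31 = 0⊕1⊕0⊕1⊕0⊕1⊕0⊕0⊕1⊕0⊕1⊕1⊕1⊕0⊕0⊕0 = 1
s2: b2⊕b3⊕b6⊕b7⊕b10⊕b11⊕b14⊕b15⊕b18⊕b19⊕b22⊕b23⊕b26⊕b27⊕b30⊕b31 = 0⊕1⊕1⊕1⊕1⊕1⊕1⊕0⊕0⊕0⊕1⊕1⊕0⊕0⊕0⊕0 = 0
s4: b4⊕b5⊕b6⊕b7⊕b12⊕b13⊕b14⊕b15⊕b20⊕b21⊕b22⊕b23⊕b28⊕b29⊕b30⊕b31 = 1⊕0⊕1⊕1⊕1⊕0⊕1⊕0⊕1⊕1⊕1⊕1⊕1⊕0⊕0⊕0 = 0
s8: b8⊕b9⊕b10⊕b11⊕b12⊕b13⊕b14⊕b15⊕b24⊕b25⊕b26⊕b27⊕b28⊕b29⊕b30⊕b31 = 0⊕0⊕1⊕1⊕1⊕0⊕1⊕0⊕1⊕1⊕0⊕0⊕1⊕0⊕0⊕0 = 1
s16: b16⊕b17⊕b18⊕b19⊕b20⊕b21⊕b22⊕b23⊕b24⊕b25⊕b26⊕b27⊕b28⊕b29⊕b30⊕b31 = 0⊕1⊕0⊕0⊕1⊕1⊕1⊕1⊕1⊕1⊕0⊕0⊕1⊕0⊕0⊕0 = 0
Syndrome (s16...s1) = 01001 → position 9.
Flip bit 9: corrected codeword = 0011011011110100100111111001000
Data bits at positions 3,5,6,7,9,10,11,12,13,14,15,17,18,19,20,21,22,23,24,25,26,27,28,29,30,31: 10111111010100111111001000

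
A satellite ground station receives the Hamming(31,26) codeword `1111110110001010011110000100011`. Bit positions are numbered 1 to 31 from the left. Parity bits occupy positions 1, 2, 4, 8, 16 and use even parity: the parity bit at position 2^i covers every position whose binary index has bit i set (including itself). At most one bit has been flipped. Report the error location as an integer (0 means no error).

31

s1: b1⊕b3⊕b5⊕b7⊕b9⊕b11⊕b13⊕b15⊕b17⊕b19⊕b21⊕b23⊕b25⊕b27⊕b29⊕b31 = 1⊕1⊕1⊕0⊕1⊕0⊕1⊕1⊕0⊕1⊕1⊕0⊕0⊕0⊕0⊕1 = 1
s2: b2⊕b3⊕b6⊕b7⊕b10⊕b11⊕b14⊕b15⊕b18⊕b19⊕b22⊕b23⊕b26⊕b27⊕b30⊕b31 = 1⊕1⊕1⊕0⊕0⊕0⊕0⊕1⊕1⊕1⊕0⊕0⊕1⊕0⊕1⊕1 = 1
s4: b4⊕b5⊕b6⊕b7⊕b12⊕b13⊕b14⊕b15⊕b20⊕b21⊕b22⊕b23⊕b28⊕b29⊕b30⊕b31 = 1⊕1⊕1⊕0⊕0⊕1⊕0⊕1⊕1⊕1⊕0⊕0⊕0⊕0⊕1⊕1 = 1
s8: b8⊕b9⊕b10⊕b11⊕b12⊕b13⊕b14⊕b15⊕b24⊕b25⊕b26⊕b27⊕b28⊕b29⊕b30⊕b31 = 1⊕1⊕0⊕0⊕0⊕1⊕0⊕1⊕0⊕0⊕1⊕0⊕0⊕0⊕1⊕1 = 1
s16: b16⊕b17⊕b18⊕b19⊕b20⊕b21⊕b22⊕b23⊕b24⊕b25⊕b26⊕b27⊕b28⊕b29⊕b30⊕b31 = 0⊕0⊕1⊕1⊕1⊕1⊕0⊕0⊕0⊕0⊕1⊕0⊕0⊕0⊕1⊕1 = 1
Syndrome (s16...s1) = 11111 → position 31.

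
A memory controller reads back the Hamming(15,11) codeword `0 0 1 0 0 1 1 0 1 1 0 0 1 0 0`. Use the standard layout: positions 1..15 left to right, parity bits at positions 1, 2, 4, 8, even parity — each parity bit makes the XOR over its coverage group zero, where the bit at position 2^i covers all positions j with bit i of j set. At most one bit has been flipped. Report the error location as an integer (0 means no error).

s1: b1⊕b3⊕b5⊕b7⊕b9⊕b11⊕b13⊕b15 = 0⊕1⊕0⊕1⊕1⊕0⊕1⊕0 = 0
s2: b2⊕b3⊕b6⊕b7⊕b10⊕b11⊕b14⊕b15 = 0⊕1⊕1⊕1⊕1⊕0⊕0⊕0 = 0
s4: b4⊕b5⊕b6⊕b7⊕b12⊕b13⊕b14⊕b15 = 0⊕0⊕1⊕1⊕0⊕1⊕0⊕0 = 1
s8: b8⊕b9⊕b10⊕b11⊕b12⊕b13⊕b14⊕b15 = 0⊕1⊕1⊕0⊕0⊕1⊕0⊕0 = 1
Syndrome (s8...s1) = 1100 → position 12.

12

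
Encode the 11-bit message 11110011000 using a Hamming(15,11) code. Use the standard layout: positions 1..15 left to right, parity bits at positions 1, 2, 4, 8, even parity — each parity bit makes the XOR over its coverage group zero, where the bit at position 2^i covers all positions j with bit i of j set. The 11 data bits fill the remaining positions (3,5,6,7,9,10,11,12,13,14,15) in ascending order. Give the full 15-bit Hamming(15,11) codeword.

Place data bits at non-power-of-two positions: b3=1, b5=1, b6=1, b7=1, b9=0, b10=0, b11=1, b12=1, b13=0, b14=0, b15=0.
p1 = XOR of data positions {3,5,7,9,11,13,15} = 1⊕1⊕1⊕0⊕1⊕0⊕0 = 0
p2 = XOR of data positions {3,6,7,10,11,14,15} = 1⊕1⊕1⊕0⊕1⊕0⊕0 = 0
p4 = XOR of data positions {5,6,7,12,13,14,15} = 1⊕1⊕1⊕1⊕0⊕0⊕0 = 0
p8 = XOR of data positions {9,10,11,12,13,14,15} = 0⊕0⊕1⊕1⊕0⊕0⊕0 = 0
Codeword b1..b15 = 001011100011000

001011100011000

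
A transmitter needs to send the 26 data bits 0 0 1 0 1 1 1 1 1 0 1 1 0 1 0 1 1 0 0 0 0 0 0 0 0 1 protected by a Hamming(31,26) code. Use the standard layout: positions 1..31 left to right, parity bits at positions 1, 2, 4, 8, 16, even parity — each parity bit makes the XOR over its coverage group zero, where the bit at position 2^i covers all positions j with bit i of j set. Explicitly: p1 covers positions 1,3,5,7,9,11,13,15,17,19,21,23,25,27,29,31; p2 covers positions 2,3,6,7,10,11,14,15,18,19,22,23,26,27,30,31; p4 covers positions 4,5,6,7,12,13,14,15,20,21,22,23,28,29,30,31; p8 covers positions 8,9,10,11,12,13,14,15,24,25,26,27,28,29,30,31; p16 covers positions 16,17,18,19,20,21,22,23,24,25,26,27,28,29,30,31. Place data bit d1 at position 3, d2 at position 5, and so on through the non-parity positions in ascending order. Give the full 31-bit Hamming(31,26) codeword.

0101010111111011101011000000001

Place data bits at non-power-of-two positions: b3=0, b5=0, b6=1, b7=0, b9=1, b10=1, b11=1, b12=1, b13=1, b14=0, b15=1, b17=1, b18=0, b19=1, b20=0, b21=1, b22=1, b23=0, b24=0, b25=0, b26=0, b27=0, b28=0, b29=0, b30=0, b31=1.
p1 = XOR of data positions {3,5,7,9,11,13,15,17,19,21,23,25,27,29,31} = 0⊕0⊕0⊕1⊕1⊕1⊕1⊕1⊕1⊕1⊕0⊕0⊕0⊕0⊕1 = 0
p2 = XOR of data positions {3,6,7,10,11,14,15,18,19,22,23,26,27,30,31} = 0⊕1⊕0⊕1⊕1⊕0⊕1⊕0⊕1⊕1⊕0⊕0⊕0⊕0⊕1 = 1
p4 = XOR of data positions {5,6,7,12,13,14,15,20,21,22,23,28,29,30,31} = 0⊕1⊕0⊕1⊕1⊕0⊕1⊕0⊕1⊕1⊕0⊕0⊕0⊕0⊕1 = 1
p8 = XOR of data positions {9,10,11,12,13,14,15,24,25,26,27,28,29,30,31} = 1⊕1⊕1⊕1⊕1⊕0⊕1⊕0⊕0⊕0⊕0⊕0⊕0⊕0⊕1 = 1
p16 = XOR of data positions {17,18,19,20,21,22,23,24,25,26,27,28,29,30,31} = 1⊕0⊕1⊕0⊕1⊕1⊕0⊕0⊕0⊕0⊕0⊕0⊕0⊕0⊕1 = 1
Codeword b1..b31 = 0101010111111011101011000000001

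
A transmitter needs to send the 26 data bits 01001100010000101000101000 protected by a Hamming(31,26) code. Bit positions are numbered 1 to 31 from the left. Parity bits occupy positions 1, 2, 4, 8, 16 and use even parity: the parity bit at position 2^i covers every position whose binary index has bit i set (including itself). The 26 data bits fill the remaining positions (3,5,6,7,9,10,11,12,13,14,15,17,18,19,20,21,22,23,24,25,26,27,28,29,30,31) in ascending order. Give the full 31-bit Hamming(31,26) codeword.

Place data bits at non-power-of-two positions: b3=0, b5=1, b6=0, b7=0, b9=1, b10=1, b11=0, b12=0, b13=0, b14=1, b15=0, b17=0, b18=0, b19=0, b20=1, b21=0, b22=1, b23=0, b24=0, b25=0, b26=1, b27=0, b28=1, b29=0, b30=0, b31=0.
p1 = XOR of data positions {3,5,7,9,11,13,15,17,19,21,23,25,27,29,31} = 0⊕1⊕0⊕1⊕0⊕0⊕0⊕0⊕0⊕0⊕0⊕0⊕0⊕0⊕0 = 0
p2 = XOR of data positions {3,6,7,10,11,14,15,18,19,22,23,26,27,30,31} = 0⊕0⊕0⊕1⊕0⊕1⊕0⊕0⊕0⊕1⊕0⊕1⊕0⊕0⊕0 = 0
p4 = XOR of data positions {5,6,7,12,13,14,15,20,21,22,23,28,29,30,31} = 1⊕0⊕0⊕0⊕0⊕1⊕0⊕1⊕0⊕1⊕0⊕1⊕0⊕0⊕0 = 1
p8 = XOR of data positions {9,10,11,12,13,14,15,24,25,26,27,28,29,30,31} = 1⊕1⊕0⊕0⊕0⊕1⊕0⊕0⊕0⊕1⊕0⊕1⊕0⊕0⊕0 = 1
p16 = XOR of data positions {17,18,19,20,21,22,23,24,25,26,27,28,29,30,31} = 0⊕0⊕0⊕1⊕0⊕1⊕0⊕0⊕0⊕1⊕0⊕1⊕0⊕0⊕0 = 0
Codeword b1..b31 = 0001100111000100000101000101000

0001100111000100000101000101000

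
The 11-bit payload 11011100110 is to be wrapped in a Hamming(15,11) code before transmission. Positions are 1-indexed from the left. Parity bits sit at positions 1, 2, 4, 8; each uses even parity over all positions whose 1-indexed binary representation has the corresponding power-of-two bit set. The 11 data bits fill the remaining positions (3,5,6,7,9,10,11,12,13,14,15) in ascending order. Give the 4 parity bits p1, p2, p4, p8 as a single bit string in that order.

Place data bits at non-power-of-two positions: b3=1, b5=1, b6=0, b7=1, b9=1, b10=1, b11=0, b12=0, b13=1, b14=1, b15=0.
p1 = XOR of data positions {3,5,7,9,11,13,15} = 1⊕1⊕1⊕1⊕0⊕1⊕0 = 1
p2 = XOR of data positions {3,6,7,10,11,14,15} = 1⊕0⊕1⊕1⊕0⊕1⊕0 = 0
p4 = XOR of data positions {5,6,7,12,13,14,15} = 1⊕0⊕1⊕0⊕1⊕1⊕0 = 0
p8 = XOR of data positions {9,10,11,12,13,14,15} = 1⊕1⊕0⊕0⊕1⊕1⊕0 = 0
Parity bits p1,p2,p4,p8 = 1000

1000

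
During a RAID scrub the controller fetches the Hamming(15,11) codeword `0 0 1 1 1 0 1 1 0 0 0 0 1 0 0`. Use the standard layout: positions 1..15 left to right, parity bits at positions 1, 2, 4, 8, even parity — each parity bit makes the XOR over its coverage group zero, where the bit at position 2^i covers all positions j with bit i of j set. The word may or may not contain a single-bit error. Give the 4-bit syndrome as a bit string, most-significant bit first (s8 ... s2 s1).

s1: b1⊕b3⊕b5⊕b7⊕b9⊕b11⊕b13⊕b15 = 0⊕1⊕1⊕1⊕0⊕0⊕1⊕0 = 0
s2: b2⊕b3⊕b6⊕b7⊕b10⊕b11⊕b14⊕b15 = 0⊕1⊕0⊕1⊕0⊕0⊕0⊕0 = 0
s4: b4⊕b5⊕b6⊕b7⊕b12⊕b13⊕b14⊕b15 = 1⊕1⊕0⊕1⊕0⊕1⊕0⊕0 = 0
s8: b8⊕b9⊕b10⊕b11⊕b12⊕b13⊕b14⊕b15 = 1⊕0⊕0⊕0⊕0⊕1⊕0⊕0 = 0
Syndrome (s8...s1) = 0000 → position 0 (no error).

0000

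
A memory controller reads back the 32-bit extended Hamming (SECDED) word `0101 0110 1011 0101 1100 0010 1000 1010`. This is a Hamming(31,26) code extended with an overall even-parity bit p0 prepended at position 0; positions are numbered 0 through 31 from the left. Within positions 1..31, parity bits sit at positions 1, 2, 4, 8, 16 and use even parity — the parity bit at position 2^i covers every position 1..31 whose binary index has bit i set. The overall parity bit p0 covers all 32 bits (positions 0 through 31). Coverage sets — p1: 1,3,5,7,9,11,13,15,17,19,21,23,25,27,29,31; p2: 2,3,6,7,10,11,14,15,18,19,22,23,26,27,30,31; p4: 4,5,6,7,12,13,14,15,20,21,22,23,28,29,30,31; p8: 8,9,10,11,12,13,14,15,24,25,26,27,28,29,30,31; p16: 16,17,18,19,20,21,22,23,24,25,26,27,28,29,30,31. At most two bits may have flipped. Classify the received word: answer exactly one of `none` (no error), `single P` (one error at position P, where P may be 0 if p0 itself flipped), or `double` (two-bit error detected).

single 7

s1: b1⊕b3⊕b5⊕b7⊕b9⊕b11⊕b13⊕b15⊕b17⊕b19⊕b21⊕b23⊕b25⊕b27⊕b29⊕b31 = 1⊕1⊕1⊕0⊕0⊕1⊕1⊕1⊕1⊕0⊕0⊕0⊕0⊕0⊕0⊕0 = 1
s2: b2⊕b3⊕b6⊕b7⊕b10⊕b11⊕b14⊕b15⊕b18⊕b19⊕b22⊕b23⊕b26⊕b27⊕b30⊕b31 = 0⊕1⊕1⊕0⊕1⊕1⊕0⊕1⊕0⊕0⊕1⊕0⊕0⊕0⊕1⊕0 = 1
s4: b4⊕b5⊕b6⊕b7⊕b12⊕b13⊕b14⊕b15⊕b20⊕b21⊕b22⊕b23⊕b28⊕b29⊕b30⊕b31 = 0⊕1⊕1⊕0⊕0⊕1⊕0⊕1⊕0⊕0⊕1⊕0⊕1⊕0⊕1⊕0 = 1
s8: b8⊕b9⊕b10⊕b11⊕b12⊕b13⊕b14⊕b15⊕b24⊕b25⊕b26⊕b27⊕b28⊕b29⊕b30⊕b31 = 1⊕0⊕1⊕1⊕0⊕1⊕0⊕1⊕1⊕0⊕0⊕0⊕1⊕0⊕1⊕0 = 0
s16: b16⊕b17⊕b18⊕b19⊕b20⊕b21⊕b22⊕b23⊕b24⊕b25⊕b26⊕b27⊕b28⊕b29⊕b30⊕b31 = 1⊕1⊕0⊕0⊕0⊕0⊕1⊕0⊕1⊕0⊕0⊕0⊕1⊕0⊕1⊕0 = 0
Syndrome (s16...s1) = 00111 → position 7.
Overall parity (XOR of all 32 bits, including p0): 0⊕1⊕0⊕1⊕0⊕1⊕1⊕0⊕1⊕0⊕1⊕1⊕0⊕1⊕0⊕1⊕1⊕1⊕0⊕0⊕0⊕0⊕1⊕0⊕1⊕0⊕0⊕0⊕1⊕0⊕1⊕0 = 1
Overall=1, syndrome position=7 → single-bit error at position 7.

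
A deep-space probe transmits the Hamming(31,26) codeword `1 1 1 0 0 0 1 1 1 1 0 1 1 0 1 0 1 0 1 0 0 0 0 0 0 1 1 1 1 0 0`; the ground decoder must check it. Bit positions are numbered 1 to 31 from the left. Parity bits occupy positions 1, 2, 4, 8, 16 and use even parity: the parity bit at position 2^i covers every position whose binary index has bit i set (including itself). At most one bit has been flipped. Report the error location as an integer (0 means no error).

s1: b1⊕b3⊕b5⊕b7⊕b9⊕b11⊕b13⊕b15⊕b17⊕b19⊕b21⊕b23⊕b25⊕b27⊕b29⊕b31 = 1⊕1⊕0⊕1⊕1⊕0⊕1⊕1⊕1⊕1⊕0⊕0⊕0⊕1⊕1⊕0 = 0
s2: b2⊕b3⊕b6⊕b7⊕b10⊕b11⊕b14⊕b15⊕b18⊕b19⊕b22⊕b23⊕b26⊕b27⊕b30⊕b31 = 1⊕1⊕0⊕1⊕1⊕0⊕0⊕1⊕0⊕1⊕0⊕0⊕1⊕1⊕0⊕0 = 0
s4: b4⊕b5⊕b6⊕b7⊕b12⊕b13⊕b14⊕b15⊕b20⊕b21⊕b22⊕b23⊕b28⊕b29⊕b30⊕b31 = 0⊕0⊕0⊕1⊕1⊕1⊕0⊕1⊕0⊕0⊕0⊕0⊕1⊕1⊕0⊕0 = 0
s8: b8⊕b9⊕b10⊕b11⊕b12⊕b13⊕b14⊕b15⊕b24⊕b25⊕b26⊕b27⊕b28⊕b29⊕b30⊕b31 = 1⊕1⊕1⊕0⊕1⊕1⊕0⊕1⊕0⊕0⊕1⊕1⊕1⊕1⊕0⊕0 = 0
s16: b16⊕b17⊕b18⊕b19⊕b20⊕b21⊕b22⊕b23⊕b24⊕b25⊕b26⊕b27⊕b28⊕b29⊕b30⊕b31 = 0⊕1⊕0⊕1⊕0⊕0⊕0⊕0⊕0⊕0⊕1⊕1⊕1⊕1⊕0⊕0 = 0
Syndrome (s16...s1) = 00000 → position 0 (no error).

0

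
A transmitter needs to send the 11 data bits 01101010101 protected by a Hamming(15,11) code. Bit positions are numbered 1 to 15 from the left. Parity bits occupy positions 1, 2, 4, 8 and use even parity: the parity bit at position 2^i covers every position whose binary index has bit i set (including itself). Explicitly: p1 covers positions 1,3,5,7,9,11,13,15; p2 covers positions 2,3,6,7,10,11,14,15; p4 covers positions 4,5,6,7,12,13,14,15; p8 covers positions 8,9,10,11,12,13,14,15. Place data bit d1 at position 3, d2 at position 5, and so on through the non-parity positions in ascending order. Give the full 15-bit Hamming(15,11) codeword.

110011001010101

Place data bits at non-power-of-two positions: b3=0, b5=1, b6=1, b7=0, b9=1, b10=0, b11=1, b12=0, b13=1, b14=0, b15=1.
p1 = XOR of data positions {3,5,7,9,11,13,15} = 0⊕1⊕0⊕1⊕1⊕1⊕1 = 1
p2 = XOR of data positions {3,6,7,10,11,14,15} = 0⊕1⊕0⊕0⊕1⊕0⊕1 = 1
p4 = XOR of data positions {5,6,7,12,13,14,15} = 1⊕1⊕0⊕0⊕1⊕0⊕1 = 0
p8 = XOR of data positions {9,10,11,12,13,14,15} = 1⊕0⊕1⊕0⊕1⊕0⊕1 = 0
Codeword b1..b15 = 110011001010101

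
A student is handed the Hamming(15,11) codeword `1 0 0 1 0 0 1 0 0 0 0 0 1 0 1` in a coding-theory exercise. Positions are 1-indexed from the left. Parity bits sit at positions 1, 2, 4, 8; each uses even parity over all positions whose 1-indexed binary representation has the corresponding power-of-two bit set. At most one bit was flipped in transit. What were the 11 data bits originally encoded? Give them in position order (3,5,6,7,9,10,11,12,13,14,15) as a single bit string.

00010000101

s1: b1⊕b3⊕b5⊕b7⊕b9⊕b11⊕b13⊕b15 = 1⊕0⊕0⊕1⊕0⊕0⊕1⊕1 = 0
s2: b2⊕b3⊕b6⊕b7⊕b10⊕b11⊕b14⊕b15 = 0⊕0⊕0⊕1⊕0⊕0⊕0⊕1 = 0
s4: b4⊕b5⊕b6⊕b7⊕b12⊕b13⊕b14⊕b15 = 1⊕0⊕0⊕1⊕0⊕1⊕0⊕1 = 0
s8: b8⊕b9⊕b10⊕b11⊕b12⊕b13⊕b14⊕b15 = 0⊕0⊕0⊕0⊕0⊕1⊕0⊕1 = 0
Syndrome (s8...s1) = 0000 → position 0 (no error).
No correction needed.
Data bits at positions 3,5,6,7,9,10,11,12,13,14,15: 00010000101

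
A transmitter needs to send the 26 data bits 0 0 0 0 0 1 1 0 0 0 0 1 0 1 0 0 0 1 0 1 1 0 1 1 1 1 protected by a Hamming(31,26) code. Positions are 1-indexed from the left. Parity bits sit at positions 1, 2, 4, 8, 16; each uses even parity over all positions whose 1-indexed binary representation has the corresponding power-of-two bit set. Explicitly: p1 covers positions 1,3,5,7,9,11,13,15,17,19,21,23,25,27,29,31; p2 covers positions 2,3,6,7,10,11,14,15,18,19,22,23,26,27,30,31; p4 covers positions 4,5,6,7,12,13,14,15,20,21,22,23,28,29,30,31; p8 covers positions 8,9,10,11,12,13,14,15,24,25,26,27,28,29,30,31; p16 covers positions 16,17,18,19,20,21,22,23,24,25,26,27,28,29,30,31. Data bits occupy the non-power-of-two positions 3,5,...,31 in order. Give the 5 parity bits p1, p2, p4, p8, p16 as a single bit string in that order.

Place data bits at non-power-of-two positions: b3=0, b5=0, b6=0, b7=0, b9=0, b10=1, b11=1, b12=0, b13=0, b14=0, b15=0, b17=1, b18=0, b19=1, b20=0, b21=0, b22=0, b23=1, b24=0, b25=1, b26=1, b27=0, b28=1, b29=1, b30=1, b31=1.
p1 = XOR of data positions {3,5,7,9,11,13,15,17,19,21,23,25,27,29,31} = 0⊕0⊕0⊕0⊕1⊕0⊕0⊕1⊕1⊕0⊕1⊕1⊕0⊕1⊕1 = 1
p2 = XOR of data positions {3,6,7,10,11,14,15,18,19,22,23,26,27,30,31} = 0⊕0⊕0⊕1⊕1⊕0⊕0⊕0⊕1⊕0⊕1⊕1⊕0⊕1⊕1 = 1
p4 = XOR of data positions {5,6,7,12,13,14,15,20,21,22,23,28,29,30,31} = 0⊕0⊕0⊕0⊕0⊕0⊕0⊕0⊕0⊕0⊕1⊕1⊕1⊕1⊕1 = 1
p8 = XOR of data positions {9,10,11,12,13,14,15,24,25,26,27,28,29,30,31} = 0⊕1⊕1⊕0⊕0⊕0⊕0⊕0⊕1⊕1⊕0⊕1⊕1⊕1⊕1 = 0
p16 = XOR of data positions {17,18,19,20,21,22,23,24,25,26,27,28,29,30,31} = 1⊕0⊕1⊕0⊕0⊕0⊕1⊕0⊕1⊕1⊕0⊕1⊕1⊕1⊕1 = 1
Parity bits p1,p2,p4,p8,p16 = 11101

11101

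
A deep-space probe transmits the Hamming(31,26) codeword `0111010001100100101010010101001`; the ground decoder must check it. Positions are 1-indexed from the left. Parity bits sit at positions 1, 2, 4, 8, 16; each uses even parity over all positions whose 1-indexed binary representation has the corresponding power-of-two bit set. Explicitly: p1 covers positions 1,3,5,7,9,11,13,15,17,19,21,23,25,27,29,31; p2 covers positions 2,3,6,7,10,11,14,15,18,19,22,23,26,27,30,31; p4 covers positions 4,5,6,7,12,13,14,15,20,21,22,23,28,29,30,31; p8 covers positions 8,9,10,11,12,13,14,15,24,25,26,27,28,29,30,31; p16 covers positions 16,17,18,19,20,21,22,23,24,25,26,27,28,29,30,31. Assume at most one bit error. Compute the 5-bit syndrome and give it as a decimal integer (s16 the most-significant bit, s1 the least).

26

s1: b1⊕b3⊕b5⊕b7⊕b9⊕b11⊕b13⊕b15⊕b17⊕b19⊕b21⊕b23⊕b25⊕b27⊕b29⊕b31 = 0⊕1⊕0⊕0⊕0⊕1⊕0⊕0⊕1⊕1⊕1⊕0⊕0⊕0⊕0⊕1 = 0
s2: b2⊕b3⊕b6⊕b7⊕b10⊕b11⊕b14⊕b15⊕b18⊕b19⊕b22⊕b23⊕b26⊕b27⊕b30⊕b31 = 1⊕1⊕1⊕0⊕1⊕1⊕1⊕0⊕0⊕1⊕0⊕0⊕1⊕0⊕0⊕1 = 1
s4: b4⊕b5⊕b6⊕b7⊕b12⊕b13⊕b14⊕b15⊕b20⊕b21⊕b22⊕b23⊕b28⊕b29⊕b30⊕b31 = 1⊕0⊕1⊕0⊕0⊕0⊕1⊕0⊕0⊕1⊕0⊕0⊕1⊕0⊕0⊕1 = 0
s8: b8⊕b9⊕b10⊕b11⊕b12⊕b13⊕b14⊕b15⊕b24⊕b25⊕b26⊕b27⊕b28⊕b29⊕b30⊕b31 = 0⊕0⊕1⊕1⊕0⊕0⊕1⊕0⊕1⊕0⊕1⊕0⊕1⊕0⊕0⊕1 = 1
s16: b16⊕b17⊕b18⊕b19⊕b20⊕b21⊕b22⊕b23⊕b24⊕b25⊕b26⊕b27⊕b28⊕b29⊕b30⊕b31 = 0⊕1⊕0⊕1⊕0⊕1⊕0⊕0⊕1⊕0⊕1⊕0⊕1⊕0⊕0⊕1 = 1
Syndrome (s16...s1) = 11010 → position 26.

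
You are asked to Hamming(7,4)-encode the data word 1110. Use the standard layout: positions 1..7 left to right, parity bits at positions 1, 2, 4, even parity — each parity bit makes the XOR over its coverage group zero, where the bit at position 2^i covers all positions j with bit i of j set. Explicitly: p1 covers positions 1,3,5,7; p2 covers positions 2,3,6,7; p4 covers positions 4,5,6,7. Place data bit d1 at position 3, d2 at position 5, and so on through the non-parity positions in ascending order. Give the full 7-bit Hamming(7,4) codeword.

Place data bits at non-power-of-two positions: b3=1, b5=1, b6=1, b7=0.
p1 = XOR of data positions {3,5,7} = 1⊕1⊕0 = 0
p2 = XOR of data positions {3,6,7} = 1⊕1⊕0 = 0
p4 = XOR of data positions {5,6,7} = 1⊕1⊕0 = 0
Codeword b1..b7 = 0010110

0010110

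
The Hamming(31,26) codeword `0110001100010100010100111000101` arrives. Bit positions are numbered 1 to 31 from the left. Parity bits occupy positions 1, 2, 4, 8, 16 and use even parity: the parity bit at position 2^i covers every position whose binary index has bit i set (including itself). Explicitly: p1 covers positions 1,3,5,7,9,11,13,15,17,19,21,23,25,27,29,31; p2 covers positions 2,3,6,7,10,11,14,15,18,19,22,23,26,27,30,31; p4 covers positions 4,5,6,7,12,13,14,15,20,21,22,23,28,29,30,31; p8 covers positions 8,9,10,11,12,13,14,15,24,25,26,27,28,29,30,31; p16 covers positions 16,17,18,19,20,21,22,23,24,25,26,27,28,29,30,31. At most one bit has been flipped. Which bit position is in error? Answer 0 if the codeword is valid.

30

s1: b1⊕b3⊕b5⊕b7⊕b9⊕b11⊕b13⊕b15⊕b17⊕b19⊕b21⊕b23⊕b25⊕b27⊕b29⊕b31 = 0⊕1⊕0⊕1⊕0⊕0⊕0⊕0⊕0⊕0⊕0⊕1⊕1⊕0⊕1⊕1 = 0
s2: b2⊕b3⊕b6⊕b7⊕b10⊕b11⊕b14⊕b15⊕b18⊕b19⊕b22⊕b23⊕b26⊕b27⊕b30⊕b31 = 1⊕1⊕0⊕1⊕0⊕0⊕1⊕0⊕1⊕0⊕0⊕1⊕0⊕0⊕0⊕1 = 1
s4: b4⊕b5⊕b6⊕b7⊕b12⊕b13⊕b14⊕b15⊕b20⊕b21⊕b22⊕b23⊕b28⊕b29⊕b30⊕b31 = 0⊕0⊕0⊕1⊕1⊕0⊕1⊕0⊕1⊕0⊕0⊕1⊕0⊕1⊕0⊕1 = 1
s8: b8⊕b9⊕b10⊕b11⊕b12⊕b13⊕b14⊕b15⊕b24⊕b25⊕b26⊕b27⊕b28⊕b29⊕b30⊕b31 = 1⊕0⊕0⊕0⊕1⊕0⊕1⊕0⊕1⊕1⊕0⊕0⊕0⊕1⊕0⊕1 = 1
s16: b16⊕b17⊕b18⊕b19⊕b20⊕b21⊕b22⊕b23⊕b24⊕b25⊕b26⊕b27⊕b28⊕b29⊕b30⊕b31 = 0⊕0⊕1⊕0⊕1⊕0⊕0⊕1⊕1⊕1⊕0⊕0⊕0⊕1⊕0⊕1 = 1
Syndrome (s16...s1) = 11110 → position 30.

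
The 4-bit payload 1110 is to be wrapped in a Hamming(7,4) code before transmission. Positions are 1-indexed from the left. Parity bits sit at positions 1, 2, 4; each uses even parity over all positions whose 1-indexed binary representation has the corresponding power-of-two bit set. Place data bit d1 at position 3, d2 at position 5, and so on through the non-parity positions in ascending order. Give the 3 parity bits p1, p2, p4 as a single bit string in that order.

000

Place data bits at non-power-of-two positions: b3=1, b5=1, b6=1, b7=0.
p1 = XOR of data positions {3,5,7} = 1⊕1⊕0 = 0
p2 = XOR of data positions {3,6,7} = 1⊕1⊕0 = 0
p4 = XOR of data positions {5,6,7} = 1⊕1⊕0 = 0
Parity bits p1,p2,p4 = 000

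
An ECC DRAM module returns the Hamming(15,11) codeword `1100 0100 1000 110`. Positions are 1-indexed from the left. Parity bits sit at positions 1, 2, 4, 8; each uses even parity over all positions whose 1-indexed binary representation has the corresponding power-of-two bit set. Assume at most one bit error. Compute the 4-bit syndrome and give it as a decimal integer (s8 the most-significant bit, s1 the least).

15

s1: b1⊕b3⊕b5⊕b7⊕b9⊕b11⊕b13⊕b15 = 1⊕0⊕0⊕0⊕1⊕0⊕1⊕0 = 1
s2: b2⊕b3⊕b6⊕b7⊕b10⊕b11⊕b14⊕b15 = 1⊕0⊕1⊕0⊕0⊕0⊕1⊕0 = 1
s4: b4⊕b5⊕b6⊕b7⊕b12⊕b13⊕b14⊕b15 = 0⊕0⊕1⊕0⊕0⊕1⊕1⊕0 = 1
s8: b8⊕b9⊕b10⊕b11⊕b12⊕b13⊕b14⊕b15 = 0⊕1⊕0⊕0⊕0⊕1⊕1⊕0 = 1
Syndrome (s8...s1) = 1111 → position 15.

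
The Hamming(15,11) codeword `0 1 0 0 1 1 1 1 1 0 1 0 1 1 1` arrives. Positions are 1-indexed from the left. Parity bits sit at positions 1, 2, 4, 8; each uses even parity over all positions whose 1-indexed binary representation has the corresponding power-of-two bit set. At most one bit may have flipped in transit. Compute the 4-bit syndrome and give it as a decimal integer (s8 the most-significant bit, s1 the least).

s1: b1⊕b3⊕b5⊕b7⊕b9⊕b11⊕b13⊕b15 = 0⊕0⊕1⊕1⊕1⊕1⊕1⊕1 = 0
s2: b2⊕b3⊕b6⊕b7⊕b10⊕b11⊕b14⊕b15 = 1⊕0⊕1⊕1⊕0⊕1⊕1⊕1 = 0
s4: b4⊕b5⊕b6⊕b7⊕b12⊕b13⊕b14⊕b15 = 0⊕1⊕1⊕1⊕0⊕1⊕1⊕1 = 0
s8: b8⊕b9⊕b10⊕b11⊕b12⊕b13⊕b14⊕b15 = 1⊕1⊕0⊕1⊕0⊕1⊕1⊕1 = 0
Syndrome (s8...s1) = 0000 → position 0 (no error).

0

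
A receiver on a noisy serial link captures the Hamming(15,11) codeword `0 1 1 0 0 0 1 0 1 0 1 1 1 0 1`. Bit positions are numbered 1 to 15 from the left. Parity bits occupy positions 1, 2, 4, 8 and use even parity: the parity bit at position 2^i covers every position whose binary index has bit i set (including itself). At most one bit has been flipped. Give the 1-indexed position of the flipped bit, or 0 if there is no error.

10

s1: b1⊕b3⊕b5⊕b7⊕b9⊕b11⊕b13⊕b15 = 0⊕1⊕0⊕1⊕1⊕1⊕1⊕1 = 0
s2: b2⊕b3⊕b6⊕b7⊕b10⊕b11⊕b14⊕b15 = 1⊕1⊕0⊕1⊕0⊕1⊕0⊕1 = 1
s4: b4⊕b5⊕b6⊕b7⊕b12⊕b13⊕b14⊕b15 = 0⊕0⊕0⊕1⊕1⊕1⊕0⊕1 = 0
s8: b8⊕b9⊕b10⊕b11⊕b12⊕b13⊕b14⊕b15 = 0⊕1⊕0⊕1⊕1⊕1⊕0⊕1 = 1
Syndrome (s8...s1) = 1010 → position 10.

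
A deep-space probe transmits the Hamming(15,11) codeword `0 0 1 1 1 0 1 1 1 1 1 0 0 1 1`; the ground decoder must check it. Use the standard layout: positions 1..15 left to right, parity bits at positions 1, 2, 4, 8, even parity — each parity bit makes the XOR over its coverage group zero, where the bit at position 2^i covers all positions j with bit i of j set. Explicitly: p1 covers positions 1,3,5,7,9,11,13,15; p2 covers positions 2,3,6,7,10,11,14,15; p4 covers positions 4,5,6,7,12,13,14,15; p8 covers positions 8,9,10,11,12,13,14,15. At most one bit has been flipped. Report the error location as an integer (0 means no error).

s1: b1⊕b3⊕b5⊕b7⊕b9⊕b11⊕b13⊕b15 = 0⊕1⊕1⊕1⊕1⊕1⊕0⊕1 = 0
s2: b2⊕b3⊕b6⊕b7⊕b10⊕b11⊕b14⊕b15 = 0⊕1⊕0⊕1⊕1⊕1⊕1⊕1 = 0
s4: b4⊕b5⊕b6⊕b7⊕b12⊕b13⊕b14⊕b15 = 1⊕1⊕0⊕1⊕0⊕0⊕1⊕1 = 1
s8: b8⊕b9⊕b10⊕b11⊕b12⊕b13⊕b14⊕b15 = 1⊕1⊕1⊕1⊕0⊕0⊕1⊕1 = 0
Syndrome (s8...s1) = 0100 → position 4.

4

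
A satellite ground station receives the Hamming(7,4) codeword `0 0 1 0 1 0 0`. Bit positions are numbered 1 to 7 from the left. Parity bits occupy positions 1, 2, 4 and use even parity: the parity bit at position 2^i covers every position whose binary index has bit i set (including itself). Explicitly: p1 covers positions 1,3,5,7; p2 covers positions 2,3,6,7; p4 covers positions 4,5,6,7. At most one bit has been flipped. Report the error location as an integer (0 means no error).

6

s1: b1⊕b3⊕b5⊕b7 = 0⊕1⊕1⊕0 = 0
s2: b2⊕b3⊕b6⊕b7 = 0⊕1⊕0⊕0 = 1
s4: b4⊕b5⊕b6⊕b7 = 0⊕1⊕0⊕0 = 1
Syndrome (s4...s1) = 110 → position 6.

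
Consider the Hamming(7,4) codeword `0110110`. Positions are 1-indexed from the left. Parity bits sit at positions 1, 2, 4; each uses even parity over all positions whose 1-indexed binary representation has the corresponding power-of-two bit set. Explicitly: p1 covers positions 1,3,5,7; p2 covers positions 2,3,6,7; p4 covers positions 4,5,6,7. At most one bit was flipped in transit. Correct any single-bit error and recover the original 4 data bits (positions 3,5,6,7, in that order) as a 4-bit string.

s1: b1⊕b3⊕b5⊕b7 = 0⊕1⊕1⊕0 = 0
s2: b2⊕b3⊕b6⊕b7 = 1⊕1⊕1⊕0 = 1
s4: b4⊕b5⊕b6⊕b7 = 0⊕1⊕1⊕0 = 0
Syndrome (s4...s1) = 010 → position 2.
Flip bit 2: corrected codeword = 0010110
Data bits at positions 3,5,6,7: 1110

1110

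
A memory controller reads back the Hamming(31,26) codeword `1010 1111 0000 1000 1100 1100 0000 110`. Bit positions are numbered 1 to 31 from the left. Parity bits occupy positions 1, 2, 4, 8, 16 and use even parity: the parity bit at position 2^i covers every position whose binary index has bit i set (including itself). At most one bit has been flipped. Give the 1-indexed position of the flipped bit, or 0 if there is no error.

0

s1: b1⊕b3⊕b5⊕b7⊕b9⊕b11⊕b13⊕b15⊕b17⊕b19⊕b21⊕b23⊕b25⊕b27⊕b29⊕b31 = 1⊕1⊕1⊕1⊕0⊕0⊕1⊕0⊕1⊕0⊕1⊕0⊕0⊕0⊕1⊕0 = 0
s2: b2⊕b3⊕b6⊕b7⊕b10⊕b11⊕b14⊕b15⊕b18⊕b19⊕b22⊕b23⊕b26⊕b27⊕b30⊕b31 = 0⊕1⊕1⊕1⊕0⊕0⊕0⊕0⊕1⊕0⊕1⊕0⊕0⊕0⊕1⊕0 = 0
s4: b4⊕b5⊕b6⊕b7⊕b12⊕b13⊕b14⊕b15⊕b20⊕b21⊕b22⊕b23⊕b28⊕b29⊕b30⊕b31 = 0⊕1⊕1⊕1⊕0⊕1⊕0⊕0⊕0⊕1⊕1⊕0⊕0⊕1⊕1⊕0 = 0
s8: b8⊕b9⊕b10⊕b11⊕b12⊕b13⊕b14⊕b15⊕b24⊕b25⊕b26⊕b27⊕b28⊕b29⊕b30⊕b31 = 1⊕0⊕0⊕0⊕0⊕1⊕0⊕0⊕0⊕0⊕0⊕0⊕0⊕1⊕1⊕0 = 0
s16: b16⊕b17⊕b18⊕b19⊕b20⊕b21⊕b22⊕b23⊕b24⊕b25⊕b26⊕b27⊕b28⊕b29⊕b30⊕b31 = 0⊕1⊕1⊕0⊕0⊕1⊕1⊕0⊕0⊕0⊕0⊕0⊕0⊕1⊕1⊕0 = 0
Syndrome (s16...s1) = 00000 → position 0 (no error).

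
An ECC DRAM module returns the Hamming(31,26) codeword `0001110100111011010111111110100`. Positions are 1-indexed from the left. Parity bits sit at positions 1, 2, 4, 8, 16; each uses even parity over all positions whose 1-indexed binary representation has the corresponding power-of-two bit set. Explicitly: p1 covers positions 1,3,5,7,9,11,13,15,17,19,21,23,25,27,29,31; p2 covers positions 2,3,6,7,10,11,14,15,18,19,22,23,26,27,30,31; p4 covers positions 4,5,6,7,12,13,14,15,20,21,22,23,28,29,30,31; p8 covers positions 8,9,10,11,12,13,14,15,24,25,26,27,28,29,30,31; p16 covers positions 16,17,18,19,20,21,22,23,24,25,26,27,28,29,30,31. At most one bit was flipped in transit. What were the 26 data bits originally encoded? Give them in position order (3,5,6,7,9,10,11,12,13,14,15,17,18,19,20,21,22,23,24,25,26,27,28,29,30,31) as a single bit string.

s1: b1⊕b3⊕b5⊕b7⊕b9⊕b11⊕b13⊕b15⊕b17⊕b19⊕b21⊕b23⊕b25⊕b27⊕b29⊕b31 = 0⊕0⊕1⊕0⊕0⊕1⊕1⊕1⊕0⊕0⊕1⊕1⊕1⊕1⊕1⊕0 = 1
s2: b2⊕b3⊕b6⊕b7⊕b10⊕b11⊕b14⊕b15⊕b18⊕b19⊕b22⊕b23⊕b26⊕b27⊕b30⊕b31 = 0⊕0⊕1⊕0⊕0⊕1⊕0⊕1⊕1⊕0⊕1⊕1⊕1⊕1⊕0⊕0 = 0
s4: b4⊕b5⊕b6⊕b7⊕b12⊕b13⊕b14⊕b15⊕b20⊕b21⊕b22⊕b23⊕b28⊕b29⊕b30⊕b31 = 1⊕1⊕1⊕0⊕1⊕1⊕0⊕1⊕1⊕1⊕1⊕1⊕0⊕1⊕0⊕0 = 1
s8: b8⊕b9⊕b10⊕b11⊕b12⊕b13⊕b14⊕b15⊕b24⊕b25⊕b26⊕b27⊕b28⊕b29⊕b30⊕b31 = 1⊕0⊕0⊕1⊕1⊕1⊕0⊕1⊕1⊕1⊕1⊕1⊕0⊕1⊕0⊕0 = 0
s16: b16⊕b17⊕b18⊕b19⊕b20⊕b21⊕b22⊕b23⊕b24⊕b25⊕b26⊕b27⊕b28⊕b29⊕b30⊕b31 = 1⊕0⊕1⊕0⊕1⊕1⊕1⊕1⊕1⊕1⊕1⊕1⊕0⊕1⊕0⊕0 = 1
Syndrome (s16...s1) = 10101 → position 21.
Flip bit 21: corrected codeword = 0001110100111011010101111110100
Data bits at positions 3,5,6,7,9,10,11,12,13,14,15,17,18,19,20,21,22,23,24,25,26,27,28,29,30,31: 01100011101010101111110100

01100011101010101111110100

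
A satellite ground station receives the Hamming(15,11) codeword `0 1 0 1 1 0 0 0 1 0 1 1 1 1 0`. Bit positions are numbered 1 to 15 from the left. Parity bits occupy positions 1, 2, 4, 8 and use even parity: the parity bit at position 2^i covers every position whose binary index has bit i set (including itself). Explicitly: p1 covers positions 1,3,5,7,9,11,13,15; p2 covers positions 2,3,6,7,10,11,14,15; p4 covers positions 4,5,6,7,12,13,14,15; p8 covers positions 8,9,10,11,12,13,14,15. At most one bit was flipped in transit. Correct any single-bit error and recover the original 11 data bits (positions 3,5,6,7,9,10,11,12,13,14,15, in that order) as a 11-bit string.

01001011100

s1: b1⊕b3⊕b5⊕b7⊕b9⊕b11⊕b13⊕b15 = 0⊕0⊕1⊕0⊕1⊕1⊕1⊕0 = 0
s2: b2⊕b3⊕b6⊕b7⊕b10⊕b11⊕b14⊕b15 = 1⊕0⊕0⊕0⊕0⊕1⊕1⊕0 = 1
s4: b4⊕b5⊕b6⊕b7⊕b12⊕b13⊕b14⊕b15 = 1⊕1⊕0⊕0⊕1⊕1⊕1⊕0 = 1
s8: b8⊕b9⊕b10⊕b11⊕b12⊕b13⊕b14⊕b15 = 0⊕1⊕0⊕1⊕1⊕1⊕1⊕0 = 1
Syndrome (s8...s1) = 1110 → position 14.
Flip bit 14: corrected codeword = 010110001011100
Data bits at positions 3,5,6,7,9,10,11,12,13,14,15: 01001011100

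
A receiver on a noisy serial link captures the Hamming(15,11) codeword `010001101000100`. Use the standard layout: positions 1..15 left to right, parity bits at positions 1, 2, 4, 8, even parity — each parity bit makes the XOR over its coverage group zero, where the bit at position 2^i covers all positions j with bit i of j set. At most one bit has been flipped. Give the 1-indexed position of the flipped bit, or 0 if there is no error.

s1: b1⊕b3⊕b5⊕b7⊕b9⊕b11⊕b13⊕b15 = 0⊕0⊕0⊕1⊕1⊕0⊕1⊕0 = 1
s2: b2⊕b3⊕b6⊕b7⊕b10⊕b11⊕b14⊕b15 = 1⊕0⊕1⊕1⊕0⊕0⊕0⊕0 = 1
s4: b4⊕b5⊕b6⊕b7⊕b12⊕b13⊕b14⊕b15 = 0⊕0⊕1⊕1⊕0⊕1⊕0⊕0 = 1
s8: b8⊕b9⊕b10⊕b11⊕b12⊕b13⊕b14⊕b15 = 0⊕1⊕0⊕0⊕0⊕1⊕0⊕0 = 0
Syndrome (s8...s1) = 0111 → position 7.

7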